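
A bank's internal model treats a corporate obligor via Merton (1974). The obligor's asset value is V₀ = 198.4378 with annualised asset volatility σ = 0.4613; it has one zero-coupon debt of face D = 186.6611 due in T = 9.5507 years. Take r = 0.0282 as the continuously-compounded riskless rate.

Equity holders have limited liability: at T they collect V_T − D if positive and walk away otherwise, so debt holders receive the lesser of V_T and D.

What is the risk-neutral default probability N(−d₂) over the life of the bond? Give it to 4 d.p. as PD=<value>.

PD=0.6847

d₁ = [ln(V₀/D) + (r + σ²/2)T] / (σ√T)
   = [ln(198.4378/186.6611) + (0.0282 + 0.5·0.4613²)·9.5507] / (0.4613·√9.5507)
   = [0.061181 + 1.285513] / 1.425611 = 0.944643
d₂ = d₁ − σ√T = 0.944643 − 1.425611 = -0.480968
risk-neutral PD = N(−d₂) = N(0.480968) = 0.684730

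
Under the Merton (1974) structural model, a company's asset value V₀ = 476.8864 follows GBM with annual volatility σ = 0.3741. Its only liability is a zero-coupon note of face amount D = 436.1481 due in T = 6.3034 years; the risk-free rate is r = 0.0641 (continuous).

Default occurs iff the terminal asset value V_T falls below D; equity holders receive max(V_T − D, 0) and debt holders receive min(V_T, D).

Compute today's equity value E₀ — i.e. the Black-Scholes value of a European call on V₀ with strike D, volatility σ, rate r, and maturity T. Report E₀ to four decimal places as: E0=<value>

E0=248.5843

d₁ = [ln(V₀/D) + (r + σ²/2)T] / (σ√T)
   = [ln(476.8864/436.1481) + (0.0641 + 0.5·0.3741²)·6.3034] / (0.3741·√6.3034)
   = [0.089296 + 0.845131] / 0.939237 = 0.994879
d₂ = d₁ − σ√T = 0.994879 − 0.939237 = 0.055642
N(d₁) = 0.840103,  N(d₂) = 0.522187,  e^(−rT) = 0.667612
E₀ = V₀·N(d₁) − D·e^(−rT)·N(d₂)
   = 476.8864·0.840103 − 436.1481·0.667612·0.522187 = 248.584324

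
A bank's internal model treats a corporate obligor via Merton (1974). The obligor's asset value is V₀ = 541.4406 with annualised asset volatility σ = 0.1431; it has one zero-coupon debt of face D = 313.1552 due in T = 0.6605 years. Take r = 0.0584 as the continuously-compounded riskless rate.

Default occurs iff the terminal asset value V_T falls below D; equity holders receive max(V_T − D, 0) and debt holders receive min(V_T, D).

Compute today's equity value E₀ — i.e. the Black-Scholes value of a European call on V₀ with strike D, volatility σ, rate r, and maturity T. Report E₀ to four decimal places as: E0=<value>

d₁ = [ln(V₀/D) + (r + σ²/2)T] / (σ√T)
   = [ln(541.4406/313.1552) + (0.0584 + 0.5·0.1431²)·0.6605] / (0.1431·√0.6605)
   = [0.547534 + 0.045336] / 0.116299 = 5.097811
d₂ = d₁ − σ√T = 5.097811 − 0.116299 = 4.981512
N(d₁) = 1.000000,  N(d₂) = 1.000000,  e^(−rT) = 0.962161
E₀ = V₀·N(d₁) − D·e^(−rT)·N(d₂)
   = 541.4406·1.000000 − 313.1552·0.962161·1.000000 = 240.134796

E0=240.1348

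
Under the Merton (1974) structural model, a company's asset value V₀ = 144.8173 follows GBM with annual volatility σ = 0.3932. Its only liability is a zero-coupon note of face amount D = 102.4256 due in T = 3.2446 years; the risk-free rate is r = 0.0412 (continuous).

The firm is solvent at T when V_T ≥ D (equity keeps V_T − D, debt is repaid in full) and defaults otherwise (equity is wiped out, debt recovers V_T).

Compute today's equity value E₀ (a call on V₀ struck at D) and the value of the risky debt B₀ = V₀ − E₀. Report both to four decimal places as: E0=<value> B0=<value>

E0=66.7658 B0=78.0515

d₁ = [ln(V₀/D) + (r + σ²/2)T] / (σ√T)
   = [ln(144.8173/102.4256) + (0.0412 + 0.5·0.3932²)·3.2446] / (0.3932·√3.2446)
   = [0.346336 + 0.384495] / 0.708262 = 1.031866
d₂ = d₁ − σ√T = 1.031866 − 0.708262 = 0.323603
N(d₁) = 0.848932,  N(d₂) = 0.626881,  e^(−rT) = 0.874872
E₀ = V₀·N(d₁) − D·e^(−rT)·N(d₂)
   = 144.8173·0.848932 − 102.4256·0.874872·0.626881 = 66.765752
B₀ = V₀ − E₀ = 144.8173 − 66.765752 = 78.051548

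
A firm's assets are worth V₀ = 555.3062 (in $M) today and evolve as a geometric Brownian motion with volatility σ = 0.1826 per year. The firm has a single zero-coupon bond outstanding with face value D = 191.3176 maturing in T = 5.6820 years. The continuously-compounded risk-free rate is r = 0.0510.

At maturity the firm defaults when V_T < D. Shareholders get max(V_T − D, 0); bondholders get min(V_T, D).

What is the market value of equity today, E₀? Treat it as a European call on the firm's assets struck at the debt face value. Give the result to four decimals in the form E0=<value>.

E0=412.1495

d₁ = [ln(V₀/D) + (r + σ²/2)T] / (σ√T)
   = [ln(555.3062/191.3176) + (0.0510 + 0.5·0.1826²)·5.6820] / (0.1826·√5.6820)
   = [1.065585 + 0.384509] / 0.435263 = 3.331537
d₂ = d₁ − σ√T = 3.331537 − 0.435263 = 2.896274
N(d₁) = 0.999568,  N(d₂) = 0.998112,  e^(−rT) = 0.748427
E₀ = V₀·N(d₁) − D·e^(−rT)·N(d₂)
   = 555.3062·0.999568 − 191.3176·0.748427·0.998112 = 412.149549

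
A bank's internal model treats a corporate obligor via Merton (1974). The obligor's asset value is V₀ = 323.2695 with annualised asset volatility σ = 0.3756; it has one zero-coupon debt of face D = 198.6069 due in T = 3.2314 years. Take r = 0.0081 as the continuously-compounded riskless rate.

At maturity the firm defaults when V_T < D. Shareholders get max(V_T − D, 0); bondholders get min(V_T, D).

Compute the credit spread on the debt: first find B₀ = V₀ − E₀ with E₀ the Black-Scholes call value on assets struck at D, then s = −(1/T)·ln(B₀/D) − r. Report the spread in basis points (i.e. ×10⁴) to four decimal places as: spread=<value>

d₁ = [ln(V₀/D) + (r + σ²/2)T] / (σ√T)
   = [ln(323.2695/198.6069) + (0.0081 + 0.5·0.3756²)·3.2314] / (0.3756·√3.2314)
   = [0.487159 + 0.254110] / 0.675182 = 1.097880
d₂ = d₁ − σ√T = 1.097880 − 0.675182 = 0.422697
N(d₁) = 0.863871,  N(d₂) = 0.663742,  e^(−rT) = 0.974165
E₀ = V₀·N(d₁) − D·e^(−rT)·N(d₂)
   = 323.2695·0.863871 − 198.6069·0.974165·0.663742 = 150.845192
B₀ = V₀ − E₀ = 323.2695 − 150.845192 = 172.424308
spread = −(1/T)·ln(B₀/D) − r = −(1/3.2314)·ln(172.424308/198.6069) − 0.0081 = 0.03564858
in basis points: 0.03564858 × 10⁴ = 356.4858 bp

spread=356.4858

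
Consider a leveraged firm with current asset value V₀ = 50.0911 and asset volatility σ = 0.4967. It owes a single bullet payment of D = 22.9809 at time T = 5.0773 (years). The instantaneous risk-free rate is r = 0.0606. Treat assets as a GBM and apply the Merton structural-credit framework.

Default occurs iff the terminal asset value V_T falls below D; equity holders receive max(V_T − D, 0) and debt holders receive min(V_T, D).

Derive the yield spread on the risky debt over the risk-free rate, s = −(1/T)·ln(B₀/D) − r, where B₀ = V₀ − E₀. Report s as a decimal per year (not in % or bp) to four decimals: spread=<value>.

d₁ = [ln(V₀/D) + (r + σ²/2)T] / (σ√T)
   = [ln(50.0911/22.9809) + (0.0606 + 0.5·0.4967²)·5.0773] / (0.4967·√5.0773)
   = [0.779180 + 0.933997] / 1.119207 = 1.530705
d₂ = d₁ − σ√T = 1.530705 − 1.119207 = 0.411498
N(d₁) = 0.937079,  N(d₂) = 0.659646,  e^(−rT) = 0.735147
E₀ = V₀·N(d₁) − D·e^(−rT)·N(d₂)
   = 50.0911·0.937079 − 22.9809·0.735147·0.659646 = 35.795019
B₀ = V₀ − E₀ = 50.0911 − 35.795019 = 14.296081
spread = −(1/T)·ln(B₀/D) − r = −(1/5.0773)·ln(14.296081/22.9809) − 0.0606 = 0.03289024

spread=0.0329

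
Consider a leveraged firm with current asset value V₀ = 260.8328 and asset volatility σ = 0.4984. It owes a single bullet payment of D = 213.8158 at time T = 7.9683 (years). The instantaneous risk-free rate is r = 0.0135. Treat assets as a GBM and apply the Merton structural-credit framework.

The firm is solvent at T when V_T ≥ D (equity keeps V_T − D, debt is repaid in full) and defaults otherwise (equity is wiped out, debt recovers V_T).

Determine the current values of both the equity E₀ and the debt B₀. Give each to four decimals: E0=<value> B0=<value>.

d₁ = [ln(V₀/D) + (r + σ²/2)T] / (σ√T)
   = [ln(260.8328/213.8158) + (0.0135 + 0.5·0.4984²)·7.9683] / (0.4984·√7.9683)
   = [0.198765 + 1.097245] / 1.406892 = 0.921186
d₂ = d₁ − σ√T = 0.921186 − 1.406892 = -0.485706
N(d₁) = 0.821523,  N(d₂) = 0.313588,  e^(−rT) = 0.898012
E₀ = V₀·N(d₁) − D·e^(−rT)·N(d₂)
   = 260.8328·0.821523 − 213.8158·0.898012·0.313588 = 154.068538
B₀ = V₀ − E₀ = 260.8328 − 154.068538 = 106.764262

E0=154.0685 B0=106.7643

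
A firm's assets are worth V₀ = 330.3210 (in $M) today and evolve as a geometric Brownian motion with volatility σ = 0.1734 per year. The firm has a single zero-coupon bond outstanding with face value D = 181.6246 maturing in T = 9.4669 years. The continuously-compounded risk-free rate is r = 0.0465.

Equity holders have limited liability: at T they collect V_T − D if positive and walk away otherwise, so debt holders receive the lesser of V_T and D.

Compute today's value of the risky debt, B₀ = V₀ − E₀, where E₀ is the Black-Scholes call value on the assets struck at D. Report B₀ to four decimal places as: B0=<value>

d₁ = [ln(V₀/D) + (r + σ²/2)T] / (σ√T)
   = [ln(330.3210/181.6246) + (0.0465 + 0.5·0.1734²)·9.4669] / (0.1734·√9.4669)
   = [0.598123 + 0.582534] / 0.533523 = 2.212946
d₂ = d₁ − σ√T = 2.212946 − 0.533523 = 1.679423
N(d₁) = 0.986549,  N(d₂) = 0.953465,  e^(−rT) = 0.643901
E₀ = V₀·N(d₁) − D·e^(−rT)·N(d₂)
   = 330.3210·0.986549 − 181.6246·0.643901·0.953465 = 214.371921
B₀ = V₀ − E₀ = 330.3210 − 214.371921 = 115.949079

B0=115.9491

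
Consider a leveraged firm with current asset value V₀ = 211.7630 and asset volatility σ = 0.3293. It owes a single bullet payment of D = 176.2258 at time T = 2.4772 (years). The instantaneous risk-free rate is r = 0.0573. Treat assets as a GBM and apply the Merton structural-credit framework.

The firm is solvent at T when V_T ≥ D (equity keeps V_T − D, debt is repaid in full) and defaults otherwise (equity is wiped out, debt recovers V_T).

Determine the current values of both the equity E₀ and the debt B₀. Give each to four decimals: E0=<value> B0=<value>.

E0=73.6040 B0=138.1590

d₁ = [ln(V₀/D) + (r + σ²/2)T] / (σ√T)
   = [ln(211.7630/176.2258) + (0.0573 + 0.5·0.3293²)·2.4772] / (0.3293·√2.4772)
   = [0.183702 + 0.276255] / 0.518289 = 0.887452
d₂ = d₁ − σ√T = 0.887452 − 0.518289 = 0.369163
N(d₁) = 0.812582,  N(d₂) = 0.643997,  e^(−rT) = 0.867670
E₀ = V₀·N(d₁) − D·e^(−rT)·N(d₂)
   = 211.7630·0.812582 − 176.2258·0.867670·0.643997 = 73.603953
B₀ = V₀ − E₀ = 211.7630 − 73.603953 = 138.159047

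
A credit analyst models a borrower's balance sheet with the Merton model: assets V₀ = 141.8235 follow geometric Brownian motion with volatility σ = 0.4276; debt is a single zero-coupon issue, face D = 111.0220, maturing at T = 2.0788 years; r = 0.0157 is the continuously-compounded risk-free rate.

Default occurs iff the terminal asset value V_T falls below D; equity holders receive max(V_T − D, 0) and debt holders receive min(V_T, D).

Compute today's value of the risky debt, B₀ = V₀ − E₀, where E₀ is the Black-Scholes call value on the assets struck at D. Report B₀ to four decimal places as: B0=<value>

B0=91.5741

d₁ = [ln(V₀/D) + (r + σ²/2)T] / (σ√T)
   = [ln(141.8235/111.0220) + (0.0157 + 0.5·0.4276²)·2.0788] / (0.4276·√2.0788)
   = [0.244855 + 0.222683] / 0.616516 = 0.758355
d₂ = d₁ − σ√T = 0.758355 − 0.616516 = 0.141840
N(d₁) = 0.775881,  N(d₂) = 0.556397,  e^(−rT) = 0.967890
E₀ = V₀·N(d₁) − D·e^(−rT)·N(d₂)
   = 141.8235·0.775881 − 111.0220·0.967890·0.556397 = 50.249390
B₀ = V₀ − E₀ = 141.8235 − 50.249390 = 91.574110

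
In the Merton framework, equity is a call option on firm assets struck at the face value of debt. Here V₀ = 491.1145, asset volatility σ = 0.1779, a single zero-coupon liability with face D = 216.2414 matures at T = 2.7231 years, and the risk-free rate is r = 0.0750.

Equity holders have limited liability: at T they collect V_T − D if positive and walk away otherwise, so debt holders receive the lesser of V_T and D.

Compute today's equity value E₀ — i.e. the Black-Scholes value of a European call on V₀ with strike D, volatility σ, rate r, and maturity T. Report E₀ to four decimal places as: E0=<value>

d₁ = [ln(V₀/D) + (r + σ²/2)T] / (σ√T)
   = [ln(491.1145/216.2414) + (0.0750 + 0.5·0.1779²)·2.7231] / (0.1779·√2.7231)
   = [0.820282 + 0.247323] / 0.293567 = 3.636662
d₂ = d₁ − σ√T = 3.636662 − 0.293567 = 3.343095
N(d₁) = 0.999862,  N(d₂) = 0.999586,  e^(−rT) = 0.815273
E₀ = V₀·N(d₁) − D·e^(−rT)·N(d₂)
   = 491.1145·0.999862 − 216.2414·0.815273·0.999586 = 314.823977

E0=314.8240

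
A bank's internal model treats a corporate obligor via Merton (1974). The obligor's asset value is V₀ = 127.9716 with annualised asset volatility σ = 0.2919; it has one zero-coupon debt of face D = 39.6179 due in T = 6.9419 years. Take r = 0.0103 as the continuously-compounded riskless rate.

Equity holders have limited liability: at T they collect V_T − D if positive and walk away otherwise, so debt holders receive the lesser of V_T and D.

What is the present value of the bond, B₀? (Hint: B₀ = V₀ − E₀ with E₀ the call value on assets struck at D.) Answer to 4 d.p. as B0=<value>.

d₁ = [ln(V₀/D) + (r + σ²/2)T] / (σ√T)
   = [ln(127.9716/39.6179) + (0.0103 + 0.5·0.2919²)·6.9419] / (0.2919·√6.9419)
   = [1.172527 + 0.367246] / 0.769083 = 2.002090
d₂ = d₁ − σ√T = 2.002090 − 0.769083 = 1.233007
N(d₁) = 0.977362,  N(d₂) = 0.891213,  e^(−rT) = 0.930995
E₀ = V₀·N(d₁) − D·e^(−rT)·N(d₂)
   = 127.9716·0.977362 − 39.6179·0.930995·0.891213 = 92.203071
B₀ = V₀ − E₀ = 127.9716 − 92.203071 = 35.768529

B0=35.7685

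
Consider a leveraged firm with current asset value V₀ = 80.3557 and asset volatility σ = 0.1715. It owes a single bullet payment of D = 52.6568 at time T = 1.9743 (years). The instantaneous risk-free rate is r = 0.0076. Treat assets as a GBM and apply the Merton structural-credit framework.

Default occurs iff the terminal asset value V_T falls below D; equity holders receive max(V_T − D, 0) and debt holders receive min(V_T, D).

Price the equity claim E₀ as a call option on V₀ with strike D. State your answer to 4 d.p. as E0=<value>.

d₁ = [ln(V₀/D) + (r + σ²/2)T] / (σ√T)
   = [ln(80.3557/52.6568) + (0.0076 + 0.5·0.1715²)·1.9743] / (0.1715·√1.9743)
   = [0.422668 + 0.044039] / 0.240974 = 1.936749
d₂ = d₁ − σ√T = 1.936749 − 0.240974 = 1.695774
N(d₁) = 0.973612,  N(d₂) = 0.955036,  e^(−rT) = 0.985107
E₀ = V₀·N(d₁) − D·e^(−rT)·N(d₂)
   = 80.3557·0.973612 − 52.6568·0.985107·0.955036 = 28.695087

E0=28.6951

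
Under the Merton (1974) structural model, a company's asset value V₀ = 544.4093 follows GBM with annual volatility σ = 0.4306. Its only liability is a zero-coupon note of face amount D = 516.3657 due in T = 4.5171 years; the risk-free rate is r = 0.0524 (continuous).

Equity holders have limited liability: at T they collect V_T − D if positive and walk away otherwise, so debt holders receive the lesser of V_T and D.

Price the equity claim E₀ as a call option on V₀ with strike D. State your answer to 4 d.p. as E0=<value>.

d₁ = [ln(V₀/D) + (r + σ²/2)T] / (σ√T)
   = [ln(544.4093/516.3657) + (0.0524 + 0.5·0.4306²)·4.5171] / (0.4306·√4.5171)
   = [0.052886 + 0.655468] / 0.915174 = 0.774010
d₂ = d₁ − σ√T = 0.774010 − 0.915174 = -0.141164
N(d₁) = 0.780538,  N(d₂) = 0.443870,  e^(−rT) = 0.789231
E₀ = V₀·N(d₁) − D·e^(−rT)·N(d₂)
   = 544.4093·0.780538 − 516.3657·0.789231·0.443870 = 244.040717

E0=244.0407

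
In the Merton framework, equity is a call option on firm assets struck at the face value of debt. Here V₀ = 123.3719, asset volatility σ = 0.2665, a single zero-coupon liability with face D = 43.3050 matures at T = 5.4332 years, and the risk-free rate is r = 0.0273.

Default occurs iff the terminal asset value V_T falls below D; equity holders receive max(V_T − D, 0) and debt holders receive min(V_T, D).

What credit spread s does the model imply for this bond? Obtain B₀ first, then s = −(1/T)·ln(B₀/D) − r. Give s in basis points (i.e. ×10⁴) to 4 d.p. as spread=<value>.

spread=20.8971

d₁ = [ln(V₀/D) + (r + σ²/2)T] / (σ√T)
   = [ln(123.3719/43.3050) + (0.0273 + 0.5·0.2665²)·5.4332] / (0.2665·√5.4332)
   = [1.046935 + 0.341265] / 0.621191 = 2.234741
d₂ = d₁ − σ√T = 2.234741 − 0.621191 = 1.613550
N(d₁) = 0.987283,  N(d₂) = 0.946687,  e^(−rT) = 0.862150
E₀ = V₀·N(d₁) − D·e^(−rT)·N(d₂)
   = 123.3719·0.987283 − 43.3050·0.862150·0.946687 = 86.458009
B₀ = V₀ − E₀ = 123.3719 − 86.458009 = 36.913891
spread = −(1/T)·ln(B₀/D) − r = −(1/5.4332)·ln(36.913891/43.3050) − 0.0273 = 0.00208971
in basis points: 0.00208971 × 10⁴ = 20.8971 bp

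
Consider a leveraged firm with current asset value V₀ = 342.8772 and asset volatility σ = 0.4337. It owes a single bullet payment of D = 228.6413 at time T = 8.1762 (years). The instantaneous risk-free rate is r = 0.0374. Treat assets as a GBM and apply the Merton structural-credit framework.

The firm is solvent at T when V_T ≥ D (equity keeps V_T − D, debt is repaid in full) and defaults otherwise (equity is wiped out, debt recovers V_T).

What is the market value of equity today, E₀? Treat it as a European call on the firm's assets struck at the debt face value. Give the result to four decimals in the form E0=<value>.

E0=221.9173

d₁ = [ln(V₀/D) + (r + σ²/2)T] / (σ√T)
   = [ln(342.8772/228.6413) + (0.0374 + 0.5·0.4337²)·8.1762] / (0.4337·√8.1762)
   = [0.405218 + 1.074744] / 1.240124 = 1.193398
d₂ = d₁ − σ√T = 1.193398 − 1.240124 = -0.046726
N(d₁) = 0.883643,  N(d₂) = 0.481366,  e^(−rT) = 0.736541
E₀ = V₀·N(d₁) − D·e^(−rT)·N(d₂)
   = 342.8772·0.883643 − 228.6413·0.736541·0.481366 = 221.917310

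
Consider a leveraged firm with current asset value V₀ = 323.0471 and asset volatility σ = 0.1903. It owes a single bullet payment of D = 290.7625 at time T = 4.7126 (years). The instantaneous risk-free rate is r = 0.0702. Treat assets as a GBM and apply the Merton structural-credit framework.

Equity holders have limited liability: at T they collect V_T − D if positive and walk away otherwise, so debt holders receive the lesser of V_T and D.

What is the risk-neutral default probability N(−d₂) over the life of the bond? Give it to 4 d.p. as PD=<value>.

d₁ = [ln(V₀/D) + (r + σ²/2)T] / (σ√T)
   = [ln(323.0471/290.7625) + (0.0702 + 0.5·0.1903²)·4.7126] / (0.1903·√4.7126)
   = [0.105291 + 0.416156] / 0.413113 = 1.262238
d₂ = d₁ − σ√T = 1.262238 − 0.413113 = 0.849125
risk-neutral PD = N(−d₂) = N(-0.849125) = 0.197906

PD=0.1979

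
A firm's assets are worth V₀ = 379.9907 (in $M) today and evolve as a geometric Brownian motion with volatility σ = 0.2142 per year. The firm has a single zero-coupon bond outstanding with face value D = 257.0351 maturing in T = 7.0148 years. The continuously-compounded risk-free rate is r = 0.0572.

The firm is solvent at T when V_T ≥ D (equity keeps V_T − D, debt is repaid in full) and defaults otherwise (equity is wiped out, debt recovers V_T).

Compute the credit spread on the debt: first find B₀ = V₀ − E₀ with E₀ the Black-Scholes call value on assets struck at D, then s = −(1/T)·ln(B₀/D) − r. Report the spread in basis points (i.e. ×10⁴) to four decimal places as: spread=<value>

spread=43.8449

d₁ = [ln(V₀/D) + (r + σ²/2)T] / (σ√T)
   = [ln(379.9907/257.0351) + (0.0572 + 0.5·0.2142²)·7.0148] / (0.2142·√7.0148)
   = [0.390934 + 0.562172] / 0.567319 = 1.680019
d₂ = d₁ − σ√T = 1.680019 − 0.567319 = 1.112700
N(d₁) = 0.953523,  N(d₂) = 0.867081,  e^(−rT) = 0.669485
E₀ = V₀·N(d₁) − D·e^(−rT)·N(d₂)
   = 379.9907·0.953523 − 257.0351·0.669485·0.867081 = 213.121589
B₀ = V₀ − E₀ = 379.9907 − 213.121589 = 166.869111
spread = −(1/T)·ln(B₀/D) − r = −(1/7.0148)·ln(166.869111/257.0351) − 0.0572 = 0.00438449
in basis points: 0.00438449 × 10⁴ = 43.8449 bp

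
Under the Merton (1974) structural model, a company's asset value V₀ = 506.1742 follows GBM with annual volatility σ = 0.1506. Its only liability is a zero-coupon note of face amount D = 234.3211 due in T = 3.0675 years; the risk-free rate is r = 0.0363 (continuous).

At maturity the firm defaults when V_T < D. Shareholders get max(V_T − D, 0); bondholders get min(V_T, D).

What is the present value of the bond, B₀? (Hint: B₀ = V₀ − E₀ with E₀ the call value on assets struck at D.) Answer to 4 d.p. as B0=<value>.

d₁ = [ln(V₀/D) + (r + σ²/2)T] / (σ√T)
   = [ln(506.1742/234.3211) + (0.0363 + 0.5·0.1506²)·3.0675] / (0.1506·√3.0675)
   = [0.770188 + 0.146136] / 0.263765 = 3.474019
d₂ = d₁ − σ√T = 3.474019 − 0.263765 = 3.210254
N(d₁) = 0.999744,  N(d₂) = 0.999337,  e^(−rT) = 0.894625
E₀ = V₀·N(d₁) − D·e^(−rT)·N(d₂)
   = 506.1742·0.999744 − 234.3211·0.894625·0.999337 = 296.553843
B₀ = V₀ − E₀ = 506.1742 − 296.553843 = 209.620357

B0=209.6204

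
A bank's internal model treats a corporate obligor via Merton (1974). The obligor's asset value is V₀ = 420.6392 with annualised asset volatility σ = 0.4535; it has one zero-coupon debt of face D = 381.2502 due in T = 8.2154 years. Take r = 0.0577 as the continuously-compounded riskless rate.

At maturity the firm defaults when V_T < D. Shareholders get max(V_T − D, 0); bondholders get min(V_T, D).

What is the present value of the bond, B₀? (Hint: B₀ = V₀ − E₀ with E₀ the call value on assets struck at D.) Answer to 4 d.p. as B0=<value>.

B0=156.9270

d₁ = [ln(V₀/D) + (r + σ²/2)T] / (σ√T)
   = [ln(420.6392/381.2502) + (0.0577 + 0.5·0.4535²)·8.2154] / (0.4535·√8.2154)
   = [0.098320 + 1.318827] / 1.299845 = 1.090243
d₂ = d₁ − σ√T = 1.090243 − 1.299845 = -0.209602
N(d₁) = 0.862197,  N(d₂) = 0.416989,  e^(−rT) = 0.622489
E₀ = V₀·N(d₁) − D·e^(−rT)·N(d₂)
   = 420.6392·0.862197 − 381.2502·0.622489·0.416989 = 263.712222
B₀ = V₀ − E₀ = 420.6392 − 263.712222 = 156.926978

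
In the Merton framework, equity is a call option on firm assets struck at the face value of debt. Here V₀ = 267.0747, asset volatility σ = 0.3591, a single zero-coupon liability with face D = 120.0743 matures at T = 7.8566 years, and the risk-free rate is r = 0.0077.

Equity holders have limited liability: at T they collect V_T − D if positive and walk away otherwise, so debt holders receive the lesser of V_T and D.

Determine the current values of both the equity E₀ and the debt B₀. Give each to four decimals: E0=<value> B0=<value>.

d₁ = [ln(V₀/D) + (r + σ²/2)T] / (σ√T)
   = [ln(267.0747/120.0743) + (0.0077 + 0.5·0.3591²)·7.8566] / (0.3591·√7.8566)
   = [0.799418 + 0.567061] / 1.006544 = 1.357595
d₂ = d₁ − σ√T = 1.357595 − 1.006544 = 0.351051
N(d₁) = 0.912704,  N(d₂) = 0.637225,  e^(−rT) = 0.941298
E₀ = V₀·N(d₁) − D·e^(−rT)·N(d₂)
   = 267.0747·0.912704 − 120.0743·0.941298·0.637225 = 171.737339
B₀ = V₀ − E₀ = 267.0747 − 171.737339 = 95.337361

E0=171.7373 B0=95.3374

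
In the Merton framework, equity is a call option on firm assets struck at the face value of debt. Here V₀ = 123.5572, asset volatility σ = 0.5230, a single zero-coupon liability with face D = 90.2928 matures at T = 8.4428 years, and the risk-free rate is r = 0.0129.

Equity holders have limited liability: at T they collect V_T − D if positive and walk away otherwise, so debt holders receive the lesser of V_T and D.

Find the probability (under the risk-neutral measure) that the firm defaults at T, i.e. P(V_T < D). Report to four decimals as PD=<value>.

PD=0.6850

d₁ = [ln(V₀/D) + (r + σ²/2)T] / (σ√T)
   = [ln(123.5572/90.2928) + (0.0129 + 0.5·0.5230²)·8.4428] / (0.5230·√8.4428)
   = [0.313646 + 1.263587] / 1.519655 = 1.037890
d₂ = d₁ − σ√T = 1.037890 − 1.519655 = -0.481765
risk-neutral PD = N(−d₂) = N(0.481765) = 0.685014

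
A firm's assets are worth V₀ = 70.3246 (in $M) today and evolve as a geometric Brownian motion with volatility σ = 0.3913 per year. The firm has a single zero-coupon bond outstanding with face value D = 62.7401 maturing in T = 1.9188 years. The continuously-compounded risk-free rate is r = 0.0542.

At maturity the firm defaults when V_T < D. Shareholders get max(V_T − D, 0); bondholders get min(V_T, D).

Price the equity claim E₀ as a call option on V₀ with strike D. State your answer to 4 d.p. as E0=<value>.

d₁ = [ln(V₀/D) + (r + σ²/2)T] / (σ√T)
   = [ln(70.3246/62.7401) + (0.0542 + 0.5·0.3913²)·1.9188] / (0.3913·√1.9188)
   = [0.114121 + 0.250898] / 0.542032 = 0.673427
d₂ = d₁ − σ√T = 0.673427 − 0.542032 = 0.131396
N(d₁) = 0.749662,  N(d₂) = 0.552269,  e^(−rT) = 0.901226
E₀ = V₀·N(d₁) − D·e^(−rT)·N(d₂)
   = 70.3246·0.749662 − 62.7401·0.901226·0.552269 = 21.492750

E0=21.4927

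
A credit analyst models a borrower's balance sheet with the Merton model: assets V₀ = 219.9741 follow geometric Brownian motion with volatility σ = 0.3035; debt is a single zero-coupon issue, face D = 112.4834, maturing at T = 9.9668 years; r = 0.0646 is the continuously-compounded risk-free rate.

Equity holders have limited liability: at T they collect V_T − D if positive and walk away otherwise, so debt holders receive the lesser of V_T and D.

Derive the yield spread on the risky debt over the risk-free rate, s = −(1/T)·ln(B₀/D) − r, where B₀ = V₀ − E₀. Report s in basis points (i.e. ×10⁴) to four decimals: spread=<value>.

spread=69.0601

d₁ = [ln(V₀/D) + (r + σ²/2)T] / (σ√T)
   = [ln(219.9741/112.4834) + (0.0646 + 0.5·0.3035²)·9.9668] / (0.3035·√9.9668)
   = [0.670704 + 1.102887] / 0.958157 = 1.851045
d₂ = d₁ − σ√T = 1.851045 − 0.958157 = 0.892889
N(d₁) = 0.967918,  N(d₂) = 0.814042,  e^(−rT) = 0.525263
E₀ = V₀·N(d₁) − D·e^(−rT)·N(d₂)
   = 219.9741·0.967918 − 112.4834·0.525263·0.814042 = 164.820636
B₀ = V₀ − E₀ = 219.9741 − 164.820636 = 55.153464
spread = −(1/T)·ln(B₀/D) − r = −(1/9.9668)·ln(55.153464/112.4834) − 0.0646 = 0.00690601
in basis points: 0.00690601 × 10⁴ = 69.0601 bp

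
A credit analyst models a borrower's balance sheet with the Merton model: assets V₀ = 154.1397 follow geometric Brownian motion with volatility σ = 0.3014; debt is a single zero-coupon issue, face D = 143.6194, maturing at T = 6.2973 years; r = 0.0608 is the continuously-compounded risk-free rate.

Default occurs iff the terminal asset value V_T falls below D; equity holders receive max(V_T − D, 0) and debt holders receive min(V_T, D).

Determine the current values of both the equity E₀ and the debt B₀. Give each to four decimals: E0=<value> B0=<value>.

d₁ = [ln(V₀/D) + (r + σ²/2)T] / (σ√T)
   = [ln(154.1397/143.6194) + (0.0608 + 0.5·0.3014²)·6.2973] / (0.3014·√6.2973)
   = [0.070693 + 0.668905] / 0.756346 = 0.977857
d₂ = d₁ − σ√T = 0.977857 − 0.756346 = 0.221511
N(d₁) = 0.835927,  N(d₂) = 0.587653,  e^(−rT) = 0.681898
E₀ = V₀·N(d₁) − D·e^(−rT)·N(d₂)
   = 154.1397·0.835927 − 143.6194·0.681898·0.587653 = 71.298590
B₀ = V₀ − E₀ = 154.1397 − 71.298590 = 82.841110

E0=71.2986 B0=82.8411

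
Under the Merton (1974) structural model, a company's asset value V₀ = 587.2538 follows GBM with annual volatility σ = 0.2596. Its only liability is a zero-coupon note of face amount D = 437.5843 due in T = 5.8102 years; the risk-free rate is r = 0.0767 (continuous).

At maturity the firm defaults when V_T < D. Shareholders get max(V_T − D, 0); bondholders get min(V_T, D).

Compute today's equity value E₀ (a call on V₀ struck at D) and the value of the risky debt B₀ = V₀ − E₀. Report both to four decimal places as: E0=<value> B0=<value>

d₁ = [ln(V₀/D) + (r + σ²/2)T] / (σ√T)
   = [ln(587.2538/437.5843) + (0.0767 + 0.5·0.2596²)·5.8102] / (0.2596·√5.8102)
   = [0.294188 + 0.641423] / 0.625749 = 1.495186
d₂ = d₁ − σ√T = 1.495186 − 0.625749 = 0.869436
N(d₁) = 0.932567,  N(d₂) = 0.807696,  e^(−rT) = 0.640413
E₀ = V₀·N(d₁) − D·e^(−rT)·N(d₂)
   = 587.2538·0.932567 − 437.5843·0.640413·0.807696 = 321.309222
B₀ = V₀ − E₀ = 587.2538 − 321.309222 = 265.944578

E0=321.3092 B0=265.9446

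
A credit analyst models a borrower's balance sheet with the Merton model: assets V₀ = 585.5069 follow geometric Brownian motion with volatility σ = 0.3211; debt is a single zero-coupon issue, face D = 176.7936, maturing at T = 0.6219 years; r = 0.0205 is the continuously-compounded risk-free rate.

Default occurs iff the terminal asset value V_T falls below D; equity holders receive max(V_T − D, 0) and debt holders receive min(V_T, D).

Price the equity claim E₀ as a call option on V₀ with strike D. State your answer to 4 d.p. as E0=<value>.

d₁ = [ln(V₀/D) + (r + σ²/2)T] / (σ√T)
   = [ln(585.5069/176.7936) + (0.0205 + 0.5·0.3211²)·0.6219] / (0.3211·√0.6219)
   = [1.197495 + 0.044810] / 0.253222 = 4.905999
d₂ = d₁ − σ√T = 4.905999 − 0.253222 = 4.652778
N(d₁) = 1.000000,  N(d₂) = 0.999998,  e^(−rT) = 0.987332
E₀ = V₀·N(d₁) − D·e^(−rT)·N(d₂)
   = 585.5069·1.000000 − 176.7936·0.987332·0.999998 = 410.952940

E0=410.9529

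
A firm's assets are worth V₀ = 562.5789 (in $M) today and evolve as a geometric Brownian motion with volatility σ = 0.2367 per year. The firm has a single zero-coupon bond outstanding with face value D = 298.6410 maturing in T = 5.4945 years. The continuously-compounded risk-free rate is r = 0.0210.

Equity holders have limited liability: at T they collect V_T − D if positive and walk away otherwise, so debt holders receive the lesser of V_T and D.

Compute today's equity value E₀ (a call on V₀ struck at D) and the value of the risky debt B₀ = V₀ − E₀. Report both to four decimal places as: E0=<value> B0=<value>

E0=305.0410 B0=257.5379

d₁ = [ln(V₀/D) + (r + σ²/2)T] / (σ√T)
   = [ln(562.5789/298.6410) + (0.0210 + 0.5·0.2367²)·5.4945] / (0.2367·√5.4945)
   = [0.633289 + 0.269304] / 0.554833 = 1.626784
d₂ = d₁ − σ√T = 1.626784 − 0.554833 = 1.071951
N(d₁) = 0.948109,  N(d₂) = 0.858129,  e^(−rT) = 0.891023
E₀ = V₀·N(d₁) − D·e^(−rT)·N(d₂)
   = 562.5789·0.948109 − 298.6410·0.891023·0.858129 = 305.041036
B₀ = V₀ − E₀ = 562.5789 − 305.041036 = 257.537864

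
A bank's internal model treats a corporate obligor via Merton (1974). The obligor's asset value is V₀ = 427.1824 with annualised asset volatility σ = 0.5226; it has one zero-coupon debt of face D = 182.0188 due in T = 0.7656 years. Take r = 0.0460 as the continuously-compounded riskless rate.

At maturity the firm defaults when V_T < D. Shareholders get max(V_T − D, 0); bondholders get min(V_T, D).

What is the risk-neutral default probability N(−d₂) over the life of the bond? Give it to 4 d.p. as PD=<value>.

d₁ = [ln(V₀/D) + (r + σ²/2)T] / (σ√T)
   = [ln(427.1824/182.0188) + (0.0460 + 0.5·0.5226²)·0.7656] / (0.5226·√0.7656)
   = [0.853101 + 0.139764] / 0.457268 = 2.171301
d₂ = d₁ − σ√T = 2.171301 − 0.457268 = 1.714034
risk-neutral PD = N(−d₂) = N(-1.714034) = 0.043261

PD=0.0433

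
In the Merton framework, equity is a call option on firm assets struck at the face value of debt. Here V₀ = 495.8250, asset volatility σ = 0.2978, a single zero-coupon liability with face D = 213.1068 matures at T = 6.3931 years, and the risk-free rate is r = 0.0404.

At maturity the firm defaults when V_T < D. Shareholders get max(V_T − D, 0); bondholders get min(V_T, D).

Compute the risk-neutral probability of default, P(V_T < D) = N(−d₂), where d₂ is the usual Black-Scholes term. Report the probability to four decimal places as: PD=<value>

d₁ = [ln(V₀/D) + (r + σ²/2)T] / (σ√T)
   = [ln(495.8250/213.1068) + (0.0404 + 0.5·0.2978²)·6.3931] / (0.2978·√6.3931)
   = [0.844430 + 0.541767] / 0.752975 = 1.840960
d₂ = d₁ − σ√T = 1.840960 − 0.752975 = 1.087985
risk-neutral PD = N(−d₂) = N(-1.087985) = 0.138301

PD=0.1383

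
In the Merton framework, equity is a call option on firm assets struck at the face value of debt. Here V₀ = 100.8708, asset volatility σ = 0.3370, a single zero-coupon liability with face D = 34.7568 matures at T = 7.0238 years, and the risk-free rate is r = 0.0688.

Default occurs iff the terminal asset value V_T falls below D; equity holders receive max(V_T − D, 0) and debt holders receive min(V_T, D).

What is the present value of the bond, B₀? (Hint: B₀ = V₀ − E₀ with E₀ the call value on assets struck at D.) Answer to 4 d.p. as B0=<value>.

d₁ = [ln(V₀/D) + (r + σ²/2)T] / (σ√T)
   = [ln(100.8708/34.7568) + (0.0688 + 0.5·0.3370²)·7.0238] / (0.3370·√7.0238)
   = [1.065465 + 0.882080] / 0.893133 = 2.180578
d₂ = d₁ − σ√T = 2.180578 − 0.893133 = 1.287446
N(d₁) = 0.985393,  N(d₂) = 0.901030,  e^(−rT) = 0.616783
E₀ = V₀·N(d₁) − D·e^(−rT)·N(d₂)
   = 100.8708·0.985393 − 34.7568·0.616783·0.901030 = 80.081583
B₀ = V₀ − E₀ = 100.8708 − 80.081583 = 20.789217

B0=20.7892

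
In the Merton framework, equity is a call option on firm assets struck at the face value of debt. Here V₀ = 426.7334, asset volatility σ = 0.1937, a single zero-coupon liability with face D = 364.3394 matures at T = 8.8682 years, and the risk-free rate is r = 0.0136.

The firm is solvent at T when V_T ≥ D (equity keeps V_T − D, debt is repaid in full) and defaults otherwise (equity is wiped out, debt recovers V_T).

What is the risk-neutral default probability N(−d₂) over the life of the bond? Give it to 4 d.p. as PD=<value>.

PD=0.4228

d₁ = [ln(V₀/D) + (r + σ²/2)T] / (σ√T)
   = [ln(426.7334/364.3394) + (0.0136 + 0.5·0.1937²)·8.8682] / (0.1937·√8.8682)
   = [0.158074 + 0.286974] / 0.576829 = 0.771540
d₂ = d₁ − σ√T = 0.771540 − 0.576829 = 0.194711
risk-neutral PD = N(−d₂) = N(-0.194711) = 0.422810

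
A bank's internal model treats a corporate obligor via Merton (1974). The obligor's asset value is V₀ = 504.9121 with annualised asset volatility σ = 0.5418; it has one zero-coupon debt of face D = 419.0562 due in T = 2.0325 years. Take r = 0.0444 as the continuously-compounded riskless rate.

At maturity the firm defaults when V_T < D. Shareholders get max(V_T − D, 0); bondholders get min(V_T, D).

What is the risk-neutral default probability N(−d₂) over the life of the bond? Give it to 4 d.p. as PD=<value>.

PD=0.5112

d₁ = [ln(V₀/D) + (r + σ²/2)T] / (σ√T)
   = [ln(504.9121/419.0562) + (0.0444 + 0.5·0.5418²)·2.0325] / (0.5418·√2.0325)
   = [0.186379 + 0.388560] / 0.772421 = 0.744334
d₂ = d₁ − σ√T = 0.744334 − 0.772421 = -0.028087
risk-neutral PD = N(−d₂) = N(0.028087) = 0.511204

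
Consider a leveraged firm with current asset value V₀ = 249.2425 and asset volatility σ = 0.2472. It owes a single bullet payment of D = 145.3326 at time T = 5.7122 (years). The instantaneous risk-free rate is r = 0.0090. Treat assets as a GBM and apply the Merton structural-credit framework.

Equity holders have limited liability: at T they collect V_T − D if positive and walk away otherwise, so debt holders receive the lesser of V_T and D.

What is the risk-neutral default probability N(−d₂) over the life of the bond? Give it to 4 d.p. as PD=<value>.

d₁ = [ln(V₀/D) + (r + σ²/2)T] / (σ√T)
   = [ln(249.2425/145.3326) + (0.0090 + 0.5·0.2472²)·5.7122] / (0.2472·√5.7122)
   = [0.539401 + 0.225940] / 0.590813 = 1.295403
d₂ = d₁ − σ√T = 1.295403 − 0.590813 = 0.704590
risk-neutral PD = N(−d₂) = N(-0.704590) = 0.240533

PD=0.2405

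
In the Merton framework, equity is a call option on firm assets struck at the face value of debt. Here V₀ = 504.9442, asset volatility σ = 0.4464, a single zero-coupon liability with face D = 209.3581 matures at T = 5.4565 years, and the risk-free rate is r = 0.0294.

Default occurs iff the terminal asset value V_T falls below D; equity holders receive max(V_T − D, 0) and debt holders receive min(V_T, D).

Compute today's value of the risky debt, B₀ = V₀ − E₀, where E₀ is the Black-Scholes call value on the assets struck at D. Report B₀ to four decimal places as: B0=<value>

d₁ = [ln(V₀/D) + (r + σ²/2)T] / (σ√T)
   = [ln(504.9442/209.3581) + (0.0294 + 0.5·0.4464²)·5.4565] / (0.4464·√5.4565)
   = [0.880402 + 0.704088] / 1.042753 = 1.519526
d₂ = d₁ − σ√T = 1.519526 − 1.042753 = 0.476773
N(d₁) = 0.935685,  N(d₂) = 0.683238,  e^(−rT) = 0.851785
E₀ = V₀·N(d₁) − D·e^(−rT)·N(d₂)
   = 504.9442·0.935685 − 209.3581·0.851785·0.683238 = 350.628097
B₀ = V₀ − E₀ = 504.9442 − 350.628097 = 154.316103

B0=154.3161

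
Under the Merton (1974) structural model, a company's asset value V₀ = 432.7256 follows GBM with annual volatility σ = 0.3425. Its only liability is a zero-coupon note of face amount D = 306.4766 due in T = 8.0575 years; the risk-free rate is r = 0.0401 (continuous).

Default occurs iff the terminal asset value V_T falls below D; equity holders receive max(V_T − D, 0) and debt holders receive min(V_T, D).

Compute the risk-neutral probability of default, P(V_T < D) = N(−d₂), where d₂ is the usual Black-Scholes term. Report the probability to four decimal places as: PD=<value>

d₁ = [ln(V₀/D) + (r + σ²/2)T] / (σ√T)
   = [ln(432.7256/306.4766) + (0.0401 + 0.5·0.3425²)·8.0575] / (0.3425·√8.0575)
   = [0.344962 + 0.795703] / 0.972211 = 1.173269
d₂ = d₁ − σ√T = 1.173269 − 0.972211 = 0.201058
risk-neutral PD = N(−d₂) = N(-0.201058) = 0.420327

PD=0.4203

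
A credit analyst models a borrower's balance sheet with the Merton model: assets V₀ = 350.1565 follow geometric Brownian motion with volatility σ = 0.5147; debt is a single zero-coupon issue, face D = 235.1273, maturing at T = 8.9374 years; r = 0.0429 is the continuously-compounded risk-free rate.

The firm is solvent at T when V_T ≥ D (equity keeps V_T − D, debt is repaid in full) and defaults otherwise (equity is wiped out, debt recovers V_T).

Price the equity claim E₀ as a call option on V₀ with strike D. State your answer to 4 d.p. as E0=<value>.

E0=251.2796

d₁ = [ln(V₀/D) + (r + σ²/2)T] / (σ√T)
   = [ln(350.1565/235.1273) + (0.0429 + 0.5·0.5147²)·8.9374] / (0.5147·√8.9374)
   = [0.398253 + 1.567245] / 1.538721 = 1.277359
d₂ = d₁ − σ√T = 1.277359 − 1.538721 = -0.261362
N(d₁) = 0.899262,  N(d₂) = 0.396907,  e^(−rT) = 0.681530
E₀ = V₀·N(d₁) − D·e^(−rT)·N(d₂)
   = 350.1565·0.899262 − 235.1273·0.681530·0.396907 = 251.279626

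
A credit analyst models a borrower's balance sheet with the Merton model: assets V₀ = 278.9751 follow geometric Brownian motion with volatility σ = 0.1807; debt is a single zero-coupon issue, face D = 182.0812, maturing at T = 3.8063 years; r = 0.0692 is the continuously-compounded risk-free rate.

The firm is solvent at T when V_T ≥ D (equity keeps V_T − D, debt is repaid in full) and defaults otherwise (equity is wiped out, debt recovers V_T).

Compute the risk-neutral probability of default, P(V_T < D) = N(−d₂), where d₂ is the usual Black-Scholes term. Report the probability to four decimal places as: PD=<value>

d₁ = [ln(V₀/D) + (r + σ²/2)T] / (σ√T)
   = [ln(278.9751/182.0812) + (0.0692 + 0.5·0.1807²)·3.8063] / (0.1807·√3.8063)
   = [0.426670 + 0.325539] / 0.352541 = 2.133676
d₂ = d₁ − σ√T = 2.133676 − 0.352541 = 1.781135
risk-neutral PD = N(−d₂) = N(-1.781135) = 0.037445

PD=0.0374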